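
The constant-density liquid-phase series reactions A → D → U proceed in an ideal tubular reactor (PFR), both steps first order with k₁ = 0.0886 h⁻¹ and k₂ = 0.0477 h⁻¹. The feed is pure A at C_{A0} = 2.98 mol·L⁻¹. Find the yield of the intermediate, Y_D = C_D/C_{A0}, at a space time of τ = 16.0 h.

For first-order series with pure A initially, C_D(τ) = k₁C_{A0}/(k₂−k₁)·(e^(−k₁τ) − e^(−k₂τ)).
e^(−k₁τ) = e^(−0.0886×16.0) = e^(−1.418) = 0.2423; e^(−k₂τ) = e^(−0.7632) = 0.4662.
C_D = 0.0886×2.98/(0.0477−0.0886) × (0.2423−0.4662) = (-6.455)×(-0.2239) = 1.445 mol·L⁻¹.
Y_D = C_D/C_{A0} = 1.445/2.98 = 0.485.

0.485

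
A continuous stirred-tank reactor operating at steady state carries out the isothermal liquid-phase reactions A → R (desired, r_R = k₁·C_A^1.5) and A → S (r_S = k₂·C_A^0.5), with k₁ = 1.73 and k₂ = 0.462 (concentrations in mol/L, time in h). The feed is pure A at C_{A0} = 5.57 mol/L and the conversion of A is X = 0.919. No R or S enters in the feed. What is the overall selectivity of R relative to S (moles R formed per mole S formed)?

Exit C_A = C_{A0}(1−X) = 5.57×0.0810 = 0.4512 mol/L.
A CSTR operates uniformly at the exit composition, giving r_R = 0.5243 and r_S = 0.3103 (each k·C_A^n at C_A = 0.4512).
Overall selectivity = C_R/C_S = r_Rτ/(r_Sτ) = r_R/r_S = 1.69.

1.69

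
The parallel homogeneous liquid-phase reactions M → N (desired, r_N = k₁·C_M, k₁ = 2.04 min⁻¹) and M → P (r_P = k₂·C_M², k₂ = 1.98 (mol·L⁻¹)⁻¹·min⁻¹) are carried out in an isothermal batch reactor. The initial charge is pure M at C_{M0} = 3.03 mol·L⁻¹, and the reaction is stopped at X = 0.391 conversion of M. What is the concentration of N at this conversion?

C_M = C_{M0}(1−X) = 1.845 mol·L⁻¹.
Along a PFR/batch, dC_N/dC_M = −r_N/(r_N+r_P) = −k₁/(k₁+k₂·C_M).
Integrating from C_{M0} to C_M: C_N = (2.04/1.98)·ln[(2.04+1.98·3.03)/(2.04+1.98·1.85)] = 1.030·ln(8.039/5.694) = 0.3555 mol·L⁻¹.

0.355 mol·L⁻¹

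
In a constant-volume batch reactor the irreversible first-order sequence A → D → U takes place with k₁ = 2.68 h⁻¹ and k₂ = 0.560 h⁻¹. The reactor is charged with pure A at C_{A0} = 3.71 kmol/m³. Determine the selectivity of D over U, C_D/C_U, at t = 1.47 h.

The intermediate concentration in a first-order A→B→C sequence is C_D = k₁C_{A0}(e^(−k₁t) − e^(−k₂t))/(k₂−k₁).
e^(−k₁t) = e^(−2.68×1.47) = e^(−3.940) = 0.01946; e^(−k₂t) = e^(−0.8232) = 0.4390.
C_D = 2.68×3.71/(0.560−2.68) × (0.01946−0.4390) = (-4.690)×(-0.4196) = 1.968 kmol/m³.
C_A = C_{A0}e^(−k₁t) = 0.07218 kmol/m³, so C_U = C_{A0}−C_A−C_D = 1.670 kmol/m³; C_D/C_U = 1.18.

1.18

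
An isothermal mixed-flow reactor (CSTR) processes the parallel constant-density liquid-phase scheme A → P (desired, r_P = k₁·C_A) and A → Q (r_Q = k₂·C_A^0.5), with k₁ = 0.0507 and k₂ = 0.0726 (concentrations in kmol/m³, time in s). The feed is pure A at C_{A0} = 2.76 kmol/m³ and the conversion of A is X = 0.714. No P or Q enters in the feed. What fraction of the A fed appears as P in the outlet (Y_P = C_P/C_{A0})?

0.273

Exit C_A = C_{A0}(1−X) = 2.76×0.286 = 0.7894 kmol/m³.
Rates in a CSTR are evaluated at the outlet concentration: r_P = 0.0507×0.7894 = 0.04002, r_Q = 0.0726×0.7894^0.5 = 0.06450.
Fraction of consumed A going to P: r_P/(r_P+r_Q) = 0.3829.
C_P = 0.3829·C_{A0}·X = 0.3829×2.76×0.714 = 0.755 kmol/m³; Y_P = C_P/C_{A0} = 0.273.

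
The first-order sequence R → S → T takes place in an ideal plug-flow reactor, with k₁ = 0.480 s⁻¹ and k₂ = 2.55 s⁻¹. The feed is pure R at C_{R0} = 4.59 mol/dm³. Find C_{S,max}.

At the optimum, C_{S,max}/C_{R0} = (k₁/k₂)^[k₂/(k₂−k₁)].
= (0.480/2.55)^(2.55/(2.55−0.480)) = (0.1882)^(1.232) = 0.1278.
C_{S,max} = 0.1278×4.59 = 0.587 mol/dm³.

0.587 mol/dm³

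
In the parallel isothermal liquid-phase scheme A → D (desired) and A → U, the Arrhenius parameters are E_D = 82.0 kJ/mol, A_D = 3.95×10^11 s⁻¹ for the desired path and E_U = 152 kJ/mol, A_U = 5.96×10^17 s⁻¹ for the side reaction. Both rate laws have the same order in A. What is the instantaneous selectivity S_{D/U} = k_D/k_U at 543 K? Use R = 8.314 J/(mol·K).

3.59

Since both paths have the same order in A, the concentration cancels and S_{D/U} = k_D/k_U = (A_D/A_U)·exp[(E_U−E_D)/(RT)].
(E_U−E_D)/(RT) = (152−82.0)×10³/(8.314×543) = 70000/4515 = 15.51.
k_D/k_U = (3.95×10^11/5.96×10^17)·exp(15.51) = 6.628×10^-7 × 5.420×10^6 = 3.59.
Since E_D < E_U, lowering the temperature improves selectivity toward D.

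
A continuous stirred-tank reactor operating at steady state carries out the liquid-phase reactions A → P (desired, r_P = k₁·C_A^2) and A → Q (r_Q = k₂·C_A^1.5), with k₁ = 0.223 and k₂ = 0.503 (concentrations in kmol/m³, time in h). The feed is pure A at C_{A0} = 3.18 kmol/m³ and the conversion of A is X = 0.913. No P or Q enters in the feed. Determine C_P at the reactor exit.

Exit C_A = C_{A0}(1−X) = 3.18×0.0870 = 0.2767 kmol/m³.
Rates in a CSTR are evaluated at the outlet concentration: r_P = 0.223×0.2767^2 = 0.01707, r_Q = 0.503×0.2767^1.5 = 0.07320.
Fraction of consumed A going to P: r_P/(r_P+r_Q) = 0.1891.
C_P = 0.1891·C_{A0}·X = 0.1891×3.18×0.913 = 0.549 kmol/m³.

0.549 kmol/m³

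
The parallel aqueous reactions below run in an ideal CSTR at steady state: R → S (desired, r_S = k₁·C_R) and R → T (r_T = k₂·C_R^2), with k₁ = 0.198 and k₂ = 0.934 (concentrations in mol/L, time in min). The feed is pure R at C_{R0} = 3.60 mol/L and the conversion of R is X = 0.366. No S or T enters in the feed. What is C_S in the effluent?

Exit C_R = C_{R0}(1−X) = 3.60×0.634 = 2.282 mol/L.
A CSTR operates uniformly at the exit composition, giving r_S = 0.4519 and r_T = 4.866 (each k·C_R^n at C_R = 2.282).
Fraction of consumed R going to S: r_S/(r_S+r_T) = 0.08499.
C_S = 0.08499·C_{R0}·X = 0.08499×3.60×0.366 = 0.112 mol/L.

0.112 mol/L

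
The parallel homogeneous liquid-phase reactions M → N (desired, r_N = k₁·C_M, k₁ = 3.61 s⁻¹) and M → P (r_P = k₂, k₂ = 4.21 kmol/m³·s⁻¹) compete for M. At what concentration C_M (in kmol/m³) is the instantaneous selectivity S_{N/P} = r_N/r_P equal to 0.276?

S_{N/P} = (k₁/k₂)·C_M ⇒ C_M = S·k₂/k₁.
= 0.276×4.21/3.61 = 0.322 kmol/m³.

0.322 kmol/m³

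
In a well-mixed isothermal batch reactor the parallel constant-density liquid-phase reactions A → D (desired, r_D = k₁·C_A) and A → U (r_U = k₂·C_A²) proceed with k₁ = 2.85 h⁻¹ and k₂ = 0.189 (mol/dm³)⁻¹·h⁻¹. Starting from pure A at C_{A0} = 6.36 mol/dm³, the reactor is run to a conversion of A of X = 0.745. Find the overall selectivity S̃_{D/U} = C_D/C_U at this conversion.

3.87

C_A = C_{A0}(1−X) = 1.622 mol/dm³.
Along a PFR/batch, dC_D/dC_A = −r_D/(r_D+r_U) = −k₁/(k₁+k₂·C_A).
Integrating from C_{A0} to C_A: C_D = (2.85/0.189)·ln[(2.85+0.189·6.36)/(2.85+0.189·1.62)] = 15.08·ln(4.052/3.157) = 3.766 mol/dm³.
C_U = (C_{A0}−C_A)−C_D = 0.9721 mol/dm³; S̃_{D/U} = 3.766/0.9721 = 3.87.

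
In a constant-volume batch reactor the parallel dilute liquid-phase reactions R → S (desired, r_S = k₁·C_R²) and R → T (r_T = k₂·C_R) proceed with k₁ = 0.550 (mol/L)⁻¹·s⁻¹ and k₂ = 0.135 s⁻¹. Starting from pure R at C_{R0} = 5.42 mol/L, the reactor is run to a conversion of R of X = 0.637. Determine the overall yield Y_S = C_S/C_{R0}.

0.594

C_R = C_{R0}(1−X) = 1.967 mol/L.
Along a PFR/batch, dC_T/dC_R = −r_T/(r_S+r_T) = −k₂/(k₂+k₁·C_R).
Integrating from C_{R0} to C_R: C_T = (0.135/0.550)·ln[(0.135+0.550·5.42)/(0.135+0.550·1.97)] = 0.2455·ln(3.116/1.217) = 0.2307 mol/L.
Then C_S = (C_{R0}−C_R) − C_T = 3.453 − 0.2307 = 3.222 mol/L.
Y_S = C_S/C_{R0} = 3.222/5.42 = 0.594.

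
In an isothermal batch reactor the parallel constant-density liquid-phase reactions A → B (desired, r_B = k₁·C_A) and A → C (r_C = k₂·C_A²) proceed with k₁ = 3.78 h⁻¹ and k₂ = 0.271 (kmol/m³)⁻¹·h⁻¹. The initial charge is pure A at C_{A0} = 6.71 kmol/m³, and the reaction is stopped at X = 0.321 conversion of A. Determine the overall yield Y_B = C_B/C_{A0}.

C_A = C_{A0}(1−X) = 4.556 kmol/m³.
Along a PFR/batch, dC_B/dC_A = −r_B/(r_B+r_C) = −k₁/(k₁+k₂·C_A).
Integrating from C_{A0} to C_A: C_B = (3.78/0.271)·ln[(3.78+0.271·6.71)/(3.78+0.271·4.56)] = 13.95·ln(5.598/5.015) = 1.536 kmol/m³.
Y_B = C_B/C_{A0} = 1.536/6.71 = 0.229.

0.229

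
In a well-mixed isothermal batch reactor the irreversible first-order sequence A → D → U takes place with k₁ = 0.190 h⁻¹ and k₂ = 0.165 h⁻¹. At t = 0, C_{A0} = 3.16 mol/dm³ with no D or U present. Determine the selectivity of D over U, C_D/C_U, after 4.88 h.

Solving the coupled first-order balances gives C_D(t) = [k₁/(k₂−k₁)]·C_{A0}·(e^(−k₁t) − e^(−k₂t)).
e^(−k₁t) = e^(−0.190×4.88) = e^(−0.9272) = 0.3957; e^(−k₂t) = e^(−0.8052) = 0.4470.
C_D = 0.190×3.16/(0.165−0.190) × (0.3957−0.4470) = (-24.02)×(-0.05134) = 1.233 mol/dm³.
C_A = C_{A0}e^(−k₁t) = 1.250 mol/dm³, so C_U = C_{A0}−C_A−C_D = 0.6768 mol/dm³; C_D/C_U = 1.82.

1.82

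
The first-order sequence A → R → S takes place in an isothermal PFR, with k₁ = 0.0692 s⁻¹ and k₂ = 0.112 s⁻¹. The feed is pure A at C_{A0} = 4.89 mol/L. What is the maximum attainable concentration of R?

At the optimum, C_{R,max}/C_{A0} = (k₁/k₂)^[k₂/(k₂−k₁)].
= (0.0692/0.112)^(0.112/(0.112−0.0692)) = (0.6179)^(2.617) = 0.2837.
C_{R,max} = 0.2837×4.89 = 1.39 mol/L.

1.39 mol/L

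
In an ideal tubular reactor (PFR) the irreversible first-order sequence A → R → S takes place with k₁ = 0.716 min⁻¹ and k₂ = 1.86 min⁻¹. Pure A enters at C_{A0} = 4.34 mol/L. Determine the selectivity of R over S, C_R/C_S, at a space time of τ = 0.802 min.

Solving the coupled first-order balances gives C_R(τ) = [k₁/(k₂−k₁)]·C_{A0}·(e^(−k₁τ) − e^(−k₂τ)).
e^(−k₁τ) = e^(−0.716×0.802) = e^(−0.5742) = 0.5631; e^(−k₂τ) = e^(−1.492) = 0.2250.
C_R = 0.716×4.34/(1.86−0.716) × (0.5631−0.2250) = 2.716×0.3382 = 0.9185 mol/L.
C_A = C_{A0}e^(−k₁τ) = 2.444 mol/L, so C_S = C_{A0}−C_A−C_R = 0.9775 mol/L; C_R/C_S = 0.940.

0.940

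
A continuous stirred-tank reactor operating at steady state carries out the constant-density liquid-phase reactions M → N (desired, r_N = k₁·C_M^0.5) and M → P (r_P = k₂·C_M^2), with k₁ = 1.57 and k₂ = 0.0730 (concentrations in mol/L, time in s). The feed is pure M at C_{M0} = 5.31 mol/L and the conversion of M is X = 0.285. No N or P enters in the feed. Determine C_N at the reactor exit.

1.13 mol/L

Exit C_M = C_{M0}(1−X) = 5.31×0.715 = 3.797 mol/L.
A CSTR operates uniformly at the exit composition, giving r_N = 3.059 and r_P = 1.052 (each k·C_M^n at C_M = 3.797).
Fraction of consumed M going to N: r_N/(r_N+r_P) = 0.7441.
C_N = 0.7441·C_{M0}·X = 0.7441×5.31×0.285 = 1.13 mol/L.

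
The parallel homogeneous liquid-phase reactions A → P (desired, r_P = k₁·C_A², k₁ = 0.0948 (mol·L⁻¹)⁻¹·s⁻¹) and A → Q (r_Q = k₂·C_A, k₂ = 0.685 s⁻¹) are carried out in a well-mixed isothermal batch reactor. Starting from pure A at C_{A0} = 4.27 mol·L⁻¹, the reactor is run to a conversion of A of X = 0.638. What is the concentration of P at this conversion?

C_A = C_{A0}(1−X) = 1.546 mol·L⁻¹.
Along a PFR/batch, dC_Q/dC_A = −r_Q/(r_P+r_Q) = −k₂/(k₂+k₁·C_A).
Integrating from C_{A0} to C_A: C_Q = (0.685/0.0948)·ln[(0.685+0.0948·4.27)/(0.685+0.0948·1.55)] = 7.226·ln(1.090/0.8315) = 1.954 mol·L⁻¹.
Then C_P = (C_{A0}−C_A) − C_Q = 2.724 − 1.954 = 0.7699 mol·L⁻¹.

0.770 mol·L⁻¹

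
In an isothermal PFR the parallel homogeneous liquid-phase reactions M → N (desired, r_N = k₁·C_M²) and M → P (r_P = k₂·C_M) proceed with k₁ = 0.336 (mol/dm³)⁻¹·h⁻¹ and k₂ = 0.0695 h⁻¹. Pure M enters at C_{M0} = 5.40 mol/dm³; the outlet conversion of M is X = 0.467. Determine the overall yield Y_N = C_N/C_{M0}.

0.444

C_M = C_{M0}(1−X) = 2.878 mol/dm³.
Along a PFR/batch, dC_P/dC_M = −r_P/(r_N+r_P) = −k₂/(k₂+k₁·C_M).
Integrating from C_{M0} to C_M: C_P = (0.0695/0.336)·ln[(0.0695+0.336·5.40)/(0.0695+0.336·2.88)] = 0.2068·ln(1.884/1.037) = 0.1236 mol/dm³.
Then C_N = (C_{M0}−C_M) − C_P = 2.522 − 0.1236 = 2.398 mol/dm³.
Y_N = C_N/C_{M0} = 2.398/5.40 = 0.444.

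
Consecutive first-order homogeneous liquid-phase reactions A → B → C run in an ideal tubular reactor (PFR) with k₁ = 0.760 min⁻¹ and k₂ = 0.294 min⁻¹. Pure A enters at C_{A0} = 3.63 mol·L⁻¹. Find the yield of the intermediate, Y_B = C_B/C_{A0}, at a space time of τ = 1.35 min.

Solving the coupled first-order balances gives C_B(τ) = [k₁/(k₂−k₁)]·C_{A0}·(e^(−k₁τ) − e^(−k₂τ)).
e^(−k₁τ) = e^(−0.760×1.35) = e^(−1.026) = 0.3584; e^(−k₂τ) = e^(−0.3969) = 0.6724.
C_B = 0.760×3.63/(0.294−0.760) × (0.3584−0.6724) = (-5.920)×(-0.3140) = 1.859 mol·L⁻¹.
Y_B = C_B/C_{A0} = 1.859/3.63 = 0.512.

0.512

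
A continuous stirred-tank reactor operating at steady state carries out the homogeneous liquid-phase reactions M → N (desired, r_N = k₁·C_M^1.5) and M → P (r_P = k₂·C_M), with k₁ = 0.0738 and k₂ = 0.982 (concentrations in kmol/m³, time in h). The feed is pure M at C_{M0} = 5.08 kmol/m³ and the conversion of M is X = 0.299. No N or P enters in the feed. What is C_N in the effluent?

0.189 kmol/m³

Exit C_M = C_{M0}(1−X) = 5.08×0.701 = 3.561 kmol/m³.
Rates in a CSTR are evaluated at the outlet concentration: r_N = 0.0738×3.561^1.5 = 0.4959, r_P = 0.982×3.561 = 3.497.
Fraction of consumed M going to N: r_N/(r_N+r_P) = 0.1242.
C_N = 0.1242·C_{M0}·X = 0.1242×5.08×0.299 = 0.189 kmol/m³.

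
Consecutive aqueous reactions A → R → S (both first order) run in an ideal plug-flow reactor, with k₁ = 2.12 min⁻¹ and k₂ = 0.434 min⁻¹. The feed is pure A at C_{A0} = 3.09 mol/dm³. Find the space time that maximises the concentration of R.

0.941 min

The intermediate peaks when r₁ = r₂, i.e. k₁e^(−k₁τ) = k₂e^(−k₂τ), giving τ_opt = ln(k₂/k₁)/(k₂−k₁).
= ln(0.434/2.12)/(0.434−2.12) = ln(0.2047)/-1.686 = -1.586/-1.686 = 0.941 min.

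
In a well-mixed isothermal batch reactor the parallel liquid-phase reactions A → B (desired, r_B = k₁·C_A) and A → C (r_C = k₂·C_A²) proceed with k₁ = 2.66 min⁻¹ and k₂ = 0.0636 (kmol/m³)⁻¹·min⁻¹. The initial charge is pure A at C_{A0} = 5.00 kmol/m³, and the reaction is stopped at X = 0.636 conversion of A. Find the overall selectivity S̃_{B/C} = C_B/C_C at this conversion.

C_A = C_{A0}(1−X) = 1.820 kmol/m³.
Along a PFR/batch, dC_B/dC_A = −r_B/(r_B+r_C) = −k₁/(k₁+k₂·C_A).
Integrating from C_{A0} to C_A: C_B = (2.66/0.0636)·ln[(2.66+0.0636·5.00)/(2.66+0.0636·1.82)] = 41.82·ln(2.978/2.776) = 2.941 kmol/m³.
C_C = (C_{A0}−C_A)−C_B = 0.2385 kmol/m³; S̃_{B/C} = 2.941/0.2385 = 12.3.

12.3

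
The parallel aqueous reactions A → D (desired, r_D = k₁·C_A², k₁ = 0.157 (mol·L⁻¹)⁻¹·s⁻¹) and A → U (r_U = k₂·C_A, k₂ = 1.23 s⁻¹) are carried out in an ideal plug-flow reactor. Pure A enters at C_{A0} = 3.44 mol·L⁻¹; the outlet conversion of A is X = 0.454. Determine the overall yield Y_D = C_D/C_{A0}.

C_A = C_{A0}(1−X) = 1.878 mol·L⁻¹.
Along a PFR/batch, dC_U/dC_A = −r_U/(r_D+r_U) = −k₂/(k₂+k₁·C_A).
Integrating from C_{A0} to C_A: C_U = (1.23/0.157)·ln[(1.23+0.157·3.44)/(1.23+0.157·1.88)] = 7.834·ln(1.770/1.525) = 1.168 mol·L⁻¹.
Then C_D = (C_{A0}−C_A) − C_U = 1.562 − 1.168 = 0.3936 mol·L⁻¹.
Y_D = C_D/C_{A0} = 0.3936/3.44 = 0.114.

0.114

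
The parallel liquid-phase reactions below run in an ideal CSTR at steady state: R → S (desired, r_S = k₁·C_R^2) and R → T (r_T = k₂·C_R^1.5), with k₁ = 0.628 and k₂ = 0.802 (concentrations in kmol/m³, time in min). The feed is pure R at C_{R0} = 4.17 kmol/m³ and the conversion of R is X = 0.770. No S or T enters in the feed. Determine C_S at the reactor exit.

1.39 kmol/m³

Exit C_R = C_{R0}(1−X) = 4.17×0.230 = 0.9591 kmol/m³.
A CSTR operates uniformly at the exit composition, giving r_S = 0.5777 and r_T = 0.7533 (each k·C_R^n at C_R = 0.9591).
Fraction of consumed R going to S: r_S/(r_S+r_T) = 0.4340.
C_S = 0.4340·C_{R0}·X = 0.4340×4.17×0.770 = 1.39 kmol/m³.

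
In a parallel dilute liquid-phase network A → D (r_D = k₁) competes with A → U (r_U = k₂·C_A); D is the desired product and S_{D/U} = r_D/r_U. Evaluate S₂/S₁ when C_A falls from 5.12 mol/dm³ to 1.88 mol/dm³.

2.72

S_{D/U} = (k₁/k₂)·C_A⁻¹, so S₂/S₁ = (C_{A,2}/C_{A,1})⁻¹.
= 5.12/1.88 = 2.72.
Selectivity toward D rises as C_A falls — low-concentration operation is favoured.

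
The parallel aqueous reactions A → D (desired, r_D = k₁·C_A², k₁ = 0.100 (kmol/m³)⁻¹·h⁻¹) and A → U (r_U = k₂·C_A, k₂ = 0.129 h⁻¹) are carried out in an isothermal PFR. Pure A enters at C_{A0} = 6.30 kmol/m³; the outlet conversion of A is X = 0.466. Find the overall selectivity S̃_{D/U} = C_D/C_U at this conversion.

C_A = C_{A0}(1−X) = 3.364 kmol/m³.
Along a PFR/batch, dC_U/dC_A = −r_U/(r_D+r_U) = −k₂/(k₂+k₁·C_A).
Integrating from C_{A0} to C_A: C_U = (0.129/0.100)·ln[(0.129+0.100·6.30)/(0.129+0.100·3.36)] = 1.290·ln(0.7590/0.4654) = 0.6309 kmol/m³.
Then C_D = (C_{A0}−C_A) − C_U = 2.936 − 0.6309 = 2.305 kmol/m³.
S̃_{D/U} = C_D/C_U = 2.305/0.6309 = 3.65.

3.65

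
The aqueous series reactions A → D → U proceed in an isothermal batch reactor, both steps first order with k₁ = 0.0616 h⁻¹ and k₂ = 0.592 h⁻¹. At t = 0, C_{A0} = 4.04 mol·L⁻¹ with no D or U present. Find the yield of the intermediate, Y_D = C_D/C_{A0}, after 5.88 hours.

0.0773

Solving the coupled first-order balances gives C_D(t) = [k₁/(k₂−k₁)]·C_{A0}·(e^(−k₁t) − e^(−k₂t)).
e^(−k₁t) = e^(−0.0616×5.88) = e^(−0.3622) = 0.6961; e^(−k₂t) = e^(−3.481) = 0.03078.
C_D = 0.0616×4.04/(0.592−0.0616) × (0.6961−0.03078) = 0.4692×0.6654 = 0.3122 mol·L⁻¹.
Y_D = C_D/C_{A0} = 0.3122/4.04 = 0.0773.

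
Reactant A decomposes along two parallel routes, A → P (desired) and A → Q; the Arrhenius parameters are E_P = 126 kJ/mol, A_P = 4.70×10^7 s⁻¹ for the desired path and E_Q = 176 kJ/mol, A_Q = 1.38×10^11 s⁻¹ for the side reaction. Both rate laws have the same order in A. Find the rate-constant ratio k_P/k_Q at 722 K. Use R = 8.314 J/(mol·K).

Since both paths have the same order in A, the concentration cancels and S_{P/Q} = k_P/k_Q = (A_P/A_Q)·exp[(E_Q−E_P)/(RT)].
(E_Q−E_P)/(RT) = (176−126)×10³/(8.314×722) = 50000/6003 = 8.330.
k_P/k_Q = (4.70×10^7/1.38×10^11)·exp(8.330) = 3.406×10^-4 × 4145 = 1.41.

1.41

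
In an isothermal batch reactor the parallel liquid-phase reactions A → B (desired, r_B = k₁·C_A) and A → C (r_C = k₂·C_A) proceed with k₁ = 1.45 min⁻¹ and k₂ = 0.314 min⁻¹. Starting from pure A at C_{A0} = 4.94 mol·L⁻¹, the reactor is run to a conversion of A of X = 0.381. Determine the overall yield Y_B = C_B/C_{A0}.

C_A = C_{A0}(1−X) = 3.058 mol·L⁻¹.
Both paths are first order in A, so the instantaneous fraction to B is constant: dC_B/d(−C_A) = k₁/(k₁+k₂) = 0.8220.
C_B = 0.8220·(C_{A0}−C_A) = 0.8220×1.882 = 1.55 mol·L⁻¹.
Y_B = C_B/C_{A0} = 1.547/4.94 = 0.313.

0.313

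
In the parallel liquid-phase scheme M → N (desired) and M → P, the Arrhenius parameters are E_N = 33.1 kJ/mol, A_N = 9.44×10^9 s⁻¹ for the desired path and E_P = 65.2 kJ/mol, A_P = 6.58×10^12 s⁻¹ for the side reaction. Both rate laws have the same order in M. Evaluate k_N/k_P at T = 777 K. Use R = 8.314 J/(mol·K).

With equal orders, S_{N/P} = k_N/k_P = (A_N/A_P)·exp[(E_P−E_N)/(RT)].
(E_P−E_N)/(RT) = (65.2−33.1)×10³/(8.314×777) = 32100/6460 = 4.969.
k_N/k_P = (9.44×10^9/6.58×10^12)·exp(4.969) = 0.001435 × 143.9 = 0.206.
Since E_N < E_P, lowering the temperature improves selectivity toward N.

0.206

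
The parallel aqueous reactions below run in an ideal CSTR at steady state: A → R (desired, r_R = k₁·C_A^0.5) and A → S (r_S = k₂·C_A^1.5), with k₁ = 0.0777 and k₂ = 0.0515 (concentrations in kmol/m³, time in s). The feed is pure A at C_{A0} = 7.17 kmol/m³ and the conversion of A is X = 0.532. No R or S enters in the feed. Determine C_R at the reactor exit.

Exit C_A = C_{A0}(1−X) = 7.17×0.468 = 3.356 kmol/m³.
Rates in a CSTR are evaluated at the outlet concentration: r_R = 0.0777×3.356^0.5 = 0.1423, r_S = 0.0515×3.356^1.5 = 0.3166.
Fraction of consumed A going to R: r_R/(r_R+r_S) = 0.3102.
C_R = 0.3102·C_{A0}·X = 0.3102×7.17×0.532 = 1.18 kmol/m³.

1.18 kmol/m³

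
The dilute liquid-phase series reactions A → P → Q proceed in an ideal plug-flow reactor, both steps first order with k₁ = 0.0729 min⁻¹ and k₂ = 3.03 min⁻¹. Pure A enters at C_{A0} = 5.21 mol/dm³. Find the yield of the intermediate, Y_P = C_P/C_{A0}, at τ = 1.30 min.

For first-order series with pure A initially, C_P(τ) = k₁C_{A0}/(k₂−k₁)·(e^(−k₁τ) − e^(−k₂τ)).
e^(−k₁τ) = e^(−0.0729×1.30) = e^(−0.09477) = 0.9096; e^(−k₂τ) = e^(−3.939) = 0.01947.
C_P = 0.0729×5.21/(3.03−0.0729) × (0.9096−0.01947) = 0.1284×0.8901 = 0.1143 mol/dm³.
Y_P = C_P/C_{A0} = 0.1143/5.21 = 0.0219.

0.0219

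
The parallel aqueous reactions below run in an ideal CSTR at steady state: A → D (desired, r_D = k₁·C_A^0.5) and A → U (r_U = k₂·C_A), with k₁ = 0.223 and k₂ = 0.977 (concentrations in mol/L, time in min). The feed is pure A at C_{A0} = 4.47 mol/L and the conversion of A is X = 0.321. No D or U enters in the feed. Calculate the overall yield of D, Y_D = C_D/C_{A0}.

0.0372

Exit C_A = C_{A0}(1−X) = 4.47×0.679 = 3.035 mol/L.
In a CSTR the entire volume is at exit conditions, so r_D = 0.223×3.035^0.5 = 0.3885 and r_U = 0.977×3.035 = 2.965.
Fraction of consumed A going to D: r_D/(r_D+r_U) = 0.1158.
C_D = 0.1158·C_{A0}·X = 0.1158×4.47×0.321 = 0.166 mol/L; Y_D = C_D/C_{A0} = 0.0372.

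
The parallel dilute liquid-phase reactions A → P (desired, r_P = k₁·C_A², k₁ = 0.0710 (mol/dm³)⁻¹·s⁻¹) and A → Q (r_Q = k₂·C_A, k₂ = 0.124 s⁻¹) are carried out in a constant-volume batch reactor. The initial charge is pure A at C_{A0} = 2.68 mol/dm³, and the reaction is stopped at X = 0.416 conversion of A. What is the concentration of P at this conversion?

C_A = C_{A0}(1−X) = 1.565 mol/dm³.
Along a PFR/batch, dC_Q/dC_A = −r_Q/(r_P+r_Q) = −k₂/(k₂+k₁·C_A).
Integrating from C_{A0} to C_A: C_Q = (0.124/0.0710)·ln[(0.124+0.0710·2.68)/(0.124+0.0710·1.57)] = 1.746·ln(0.3143/0.2351) = 0.5068 mol/dm³.
Then C_P = (C_{A0}−C_A) − C_Q = 1.115 − 0.5068 = 0.6081 mol/dm³.

0.608 mol/dm³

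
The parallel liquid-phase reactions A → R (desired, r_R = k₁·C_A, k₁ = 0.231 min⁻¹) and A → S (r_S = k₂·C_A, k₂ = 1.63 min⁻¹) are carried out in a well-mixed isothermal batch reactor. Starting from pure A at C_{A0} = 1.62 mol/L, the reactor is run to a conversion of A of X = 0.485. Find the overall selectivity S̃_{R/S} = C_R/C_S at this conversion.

0.142

C_A = C_{A0}(1−X) = 0.8343 mol/L.
Both paths are first order in A, so the instantaneous fraction to R is constant: dC_R/d(−C_A) = k₁/(k₁+k₂) = 0.1241.
C_R = 0.1241·(C_{A0}−C_A) = 0.1241×0.7857 = 0.0975 mol/L.
C_S = (C_{A0}−C_A)−C_R = 0.6882 mol/L; S̃_{R/S} = 0.09753/0.6882 = 0.142.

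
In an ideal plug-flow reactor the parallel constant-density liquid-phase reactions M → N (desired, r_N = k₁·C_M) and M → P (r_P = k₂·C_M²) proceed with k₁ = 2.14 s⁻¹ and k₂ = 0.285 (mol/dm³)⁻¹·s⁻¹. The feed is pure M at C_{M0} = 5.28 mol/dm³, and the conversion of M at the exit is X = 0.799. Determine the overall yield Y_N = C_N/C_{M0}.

C_M = C_{M0}(1−X) = 1.061 mol/dm³.
Along a PFR/batch, dC_N/dC_M = −r_N/(r_N+r_P) = −k₁/(k₁+k₂·C_M).
Integrating from C_{M0} to C_M: C_N = (2.14/0.285)·ln[(2.14+0.285·5.28)/(2.14+0.285·1.06)] = 7.509·ln(3.645/2.442) = 3.006 mol/dm³.
Y_N = C_N/C_{M0} = 3.006/5.28 = 0.569.

0.569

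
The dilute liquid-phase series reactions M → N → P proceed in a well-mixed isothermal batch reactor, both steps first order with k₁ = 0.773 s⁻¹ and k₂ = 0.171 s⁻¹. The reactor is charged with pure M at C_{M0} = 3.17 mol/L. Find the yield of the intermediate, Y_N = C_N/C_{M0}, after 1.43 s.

For first-order series with pure M initially, C_N(t) = k₁C_{M0}/(k₂−k₁)·(e^(−k₁t) − e^(−k₂t)).
e^(−k₁t) = e^(−0.773×1.43) = e^(−1.105) = 0.3311; e^(−k₂t) = e^(−0.2445) = 0.7831.
C_N = 0.773×3.17/(0.171−0.773) × (0.3311−0.7831) = (-4.070)×(-0.4520) = 1.840 mol/L.
Y_N = C_N/C_{M0} = 1.840/3.17 = 0.580.

0.580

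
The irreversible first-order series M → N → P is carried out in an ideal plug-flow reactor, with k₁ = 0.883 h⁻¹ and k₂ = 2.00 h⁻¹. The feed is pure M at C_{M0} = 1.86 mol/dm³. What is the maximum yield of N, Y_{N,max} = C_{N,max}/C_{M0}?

0.231

For a first-order series the maximum intermediate yield is C_{N,max}/C_{M0} = (k₁/k₂)^[k₂/(k₂−k₁)].
= (0.883/2.00)^(2.00/(2.00−0.883)) = (0.4415)^(1.791) = 0.2313.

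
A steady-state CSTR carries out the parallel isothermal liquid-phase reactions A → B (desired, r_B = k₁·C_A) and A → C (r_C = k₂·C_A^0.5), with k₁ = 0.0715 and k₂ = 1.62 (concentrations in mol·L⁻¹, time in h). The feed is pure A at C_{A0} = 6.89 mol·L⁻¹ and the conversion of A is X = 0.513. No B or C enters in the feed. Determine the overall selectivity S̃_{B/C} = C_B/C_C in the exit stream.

0.0808

Exit C_A = C_{A0}(1−X) = 6.89×0.487 = 3.355 mol·L⁻¹.
A CSTR operates uniformly at the exit composition, giving r_B = 0.2399 and r_C = 2.967 (each k·C_A^n at C_A = 3.355).
Overall selectivity = C_B/C_C = r_Bτ/(r_Cτ) = r_B/r_C = 0.0808.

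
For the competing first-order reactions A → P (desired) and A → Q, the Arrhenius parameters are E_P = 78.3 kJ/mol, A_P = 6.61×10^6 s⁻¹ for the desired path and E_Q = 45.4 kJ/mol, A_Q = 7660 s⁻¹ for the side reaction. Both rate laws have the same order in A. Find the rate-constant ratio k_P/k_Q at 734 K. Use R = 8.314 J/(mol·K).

3.93

k_P/k_Q = (A_P/A_Q)·exp[−(E_P−E_Q)/(RT)] = (A_P/A_Q)·exp[(E_Q−E_P)/(RT)].
(E_Q−E_P)/(RT) = (45.4−78.3)×10³/(8.314×734) = -32900/6102 = -5.391.
k_P/k_Q = (6.61×10^6/7660)·exp(-5.391) = 862.9 × 0.004556 = 3.93.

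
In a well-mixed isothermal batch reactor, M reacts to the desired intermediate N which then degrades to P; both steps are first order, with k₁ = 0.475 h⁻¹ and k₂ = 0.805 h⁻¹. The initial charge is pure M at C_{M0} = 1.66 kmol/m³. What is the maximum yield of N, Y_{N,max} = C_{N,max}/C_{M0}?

0.276

For a first-order series the maximum intermediate yield is C_{N,max}/C_{M0} = (k₁/k₂)^[k₂/(k₂−k₁)].
= (0.475/0.805)^(0.805/(0.805−0.475)) = (0.5901)^(2.439) = 0.2761.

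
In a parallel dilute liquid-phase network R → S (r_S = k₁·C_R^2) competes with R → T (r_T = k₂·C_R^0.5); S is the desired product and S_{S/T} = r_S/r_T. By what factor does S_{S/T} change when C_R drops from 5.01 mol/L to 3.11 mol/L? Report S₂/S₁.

0.489

S_{S/T} = (k₁/k₂)·C_R^1.5, so S₂/S₁ = (C_{R,2}/C_{R,1})^1.5.
= (3.11/5.01)^1.5 = (0.6208)^1.5 = 0.489.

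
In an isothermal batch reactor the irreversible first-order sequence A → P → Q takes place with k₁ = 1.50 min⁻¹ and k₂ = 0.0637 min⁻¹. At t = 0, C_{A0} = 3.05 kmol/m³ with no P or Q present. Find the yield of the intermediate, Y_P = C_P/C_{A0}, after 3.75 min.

0.819

For first-order series with pure A initially, C_P(t) = k₁C_{A0}/(k₂−k₁)·(e^(−k₁t) − e^(−k₂t)).
e^(−k₁t) = e^(−1.50×3.75) = e^(−5.625) = 0.003607; e^(−k₂t) = e^(−0.2389) = 0.7875.
C_P = 1.50×3.05/(0.0637−1.50) × (0.003607−0.7875) = (-3.185)×(-0.7839) = 2.497 kmol/m³.
Y_P = C_P/C_{A0} = 2.497/3.05 = 0.819.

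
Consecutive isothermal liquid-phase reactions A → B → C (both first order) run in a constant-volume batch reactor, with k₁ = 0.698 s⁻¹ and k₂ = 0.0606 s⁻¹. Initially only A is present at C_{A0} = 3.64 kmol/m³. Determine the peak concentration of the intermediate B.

For a first-order series the maximum intermediate yield is C_{B,max}/C_{A0} = (k₁/k₂)^[k₂/(k₂−k₁)].
= (0.698/0.0606)^(0.0606/(0.0606−0.698)) = (11.52)^(-0.09507) = 0.7927.
C_{B,max} = 0.7927×3.64 = 2.89 kmol/m³.

2.89 kmol/m³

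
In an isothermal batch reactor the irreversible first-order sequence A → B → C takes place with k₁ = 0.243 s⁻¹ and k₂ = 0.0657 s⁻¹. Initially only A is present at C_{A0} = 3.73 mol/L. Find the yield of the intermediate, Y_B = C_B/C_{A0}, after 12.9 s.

0.528

Solving the coupled first-order balances gives C_B(t) = [k₁/(k₂−k₁)]·C_{A0}·(e^(−k₁t) − e^(−k₂t)).
e^(−k₁t) = e^(−0.243×12.9) = e^(−3.135) = 0.04351; e^(−k₂t) = e^(−0.8475) = 0.4285.
C_B = 0.243×3.73/(0.0657−0.243) × (0.04351−0.4285) = (-5.112)×(-0.3850) = 1.968 mol/L.
Y_B = C_B/C_{A0} = 1.968/3.73 = 0.528.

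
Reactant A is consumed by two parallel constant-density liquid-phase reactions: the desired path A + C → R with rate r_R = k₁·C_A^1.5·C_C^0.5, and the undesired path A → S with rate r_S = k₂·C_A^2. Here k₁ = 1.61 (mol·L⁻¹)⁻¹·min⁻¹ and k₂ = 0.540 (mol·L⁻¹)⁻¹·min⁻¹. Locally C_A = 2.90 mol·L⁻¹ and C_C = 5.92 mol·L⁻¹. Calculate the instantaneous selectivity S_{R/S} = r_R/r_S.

4.26

S_{R/S} = r_R/r_S = (k₁·C_A^1.5·C_C^0.5)/(k₂·C_A^2) = (k₁/k₂)·C_A^-0.5·C_C^0.5.
= (1.61×2.900^1.5×5.920^0.5) / (0.540×2.900^2) = 19.35/4.541 = 4.26.
The undesired path is higher order in A, so low C_A (CSTR or dilute feed) favours R.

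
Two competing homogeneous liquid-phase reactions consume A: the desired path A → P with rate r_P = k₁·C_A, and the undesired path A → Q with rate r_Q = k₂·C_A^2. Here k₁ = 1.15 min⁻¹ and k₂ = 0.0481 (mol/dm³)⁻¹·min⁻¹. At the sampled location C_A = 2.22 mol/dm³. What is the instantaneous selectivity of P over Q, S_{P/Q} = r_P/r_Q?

10.8

S_{P/Q} = r_P/r_Q = (k₁·C_A)/(k₂·C_A^2) = (k₁/k₂)·C_A⁻¹.
= (1.15×2.220) / (0.0481×2.220^2) = 2.553/0.2371 = 10.8.
The undesired path is higher order in A, so low C_A (CSTR or dilute feed) favours P.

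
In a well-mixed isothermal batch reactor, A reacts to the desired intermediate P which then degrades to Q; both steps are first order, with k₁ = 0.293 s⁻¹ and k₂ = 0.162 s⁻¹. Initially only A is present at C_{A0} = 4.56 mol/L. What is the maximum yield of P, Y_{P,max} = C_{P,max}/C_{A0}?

At the optimum, C_{P,max}/C_{A0} = (k₁/k₂)^[k₂/(k₂−k₁)].
= (0.293/0.162)^(0.162/(0.162−0.293)) = (1.809)^(-1.237) = 0.4806.

0.481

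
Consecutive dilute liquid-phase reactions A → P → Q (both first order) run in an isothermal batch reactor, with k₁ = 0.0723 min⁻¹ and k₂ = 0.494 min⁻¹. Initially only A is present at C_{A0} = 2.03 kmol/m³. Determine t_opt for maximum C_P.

4.56 min

Setting dC_P/dt = 0 gives t_opt = ln(k₂/k₁)/(k₂−k₁).
= ln(0.494/0.0723)/(0.494−0.0723) = ln(6.833)/0.4217 = 1.922/0.4217 = 4.56 min.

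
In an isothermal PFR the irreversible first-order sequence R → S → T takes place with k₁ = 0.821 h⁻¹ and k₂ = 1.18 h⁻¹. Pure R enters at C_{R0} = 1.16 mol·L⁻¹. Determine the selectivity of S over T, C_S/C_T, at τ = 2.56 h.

0.237

The intermediate concentration in a first-order A→B→C sequence is C_S = k₁C_{R0}(e^(−k₁τ) − e^(−k₂τ))/(k₂−k₁).
e^(−k₁τ) = e^(−0.821×2.56) = e^(−2.102) = 0.1222; e^(−k₂τ) = e^(−3.021) = 0.04876.
C_S = 0.821×1.16/(1.18−0.821) × (0.1222−0.04876) = 2.653×0.07348 = 0.1949 mol·L⁻¹.
C_R = C_{R0}e^(−k₁τ) = 0.1418 mol·L⁻¹, so C_T = C_{R0}−C_R−C_S = 0.8233 mol·L⁻¹; C_S/C_T = 0.237.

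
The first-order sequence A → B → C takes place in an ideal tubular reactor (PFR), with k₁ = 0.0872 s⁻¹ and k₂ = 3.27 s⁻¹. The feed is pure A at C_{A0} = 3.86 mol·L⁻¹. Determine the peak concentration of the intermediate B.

0.0932 mol·L⁻¹

For a first-order series the maximum intermediate yield is C_{B,max}/C_{A0} = (k₁/k₂)^[k₂/(k₂−k₁)].
= (0.0872/3.27)^(3.27/(3.27−0.0872)) = (0.02667)^(1.027) = 0.02415.
C_{B,max} = 0.02415×3.86 = 0.0932 mol·L⁻¹.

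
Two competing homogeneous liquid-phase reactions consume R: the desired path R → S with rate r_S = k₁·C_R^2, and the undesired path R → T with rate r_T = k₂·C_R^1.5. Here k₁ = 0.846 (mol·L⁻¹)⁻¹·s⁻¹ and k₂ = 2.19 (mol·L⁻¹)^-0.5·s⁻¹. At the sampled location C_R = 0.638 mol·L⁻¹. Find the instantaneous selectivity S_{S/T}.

S_{S/T} = r_S/r_T = (k₁·C_R^2)/(k₂·C_R^1.5) = (k₁/k₂)·C_R^0.5.
= (0.846×0.6380^2) / (2.19×0.6380^1.5) = 0.3444/1.116 = 0.309.

0.309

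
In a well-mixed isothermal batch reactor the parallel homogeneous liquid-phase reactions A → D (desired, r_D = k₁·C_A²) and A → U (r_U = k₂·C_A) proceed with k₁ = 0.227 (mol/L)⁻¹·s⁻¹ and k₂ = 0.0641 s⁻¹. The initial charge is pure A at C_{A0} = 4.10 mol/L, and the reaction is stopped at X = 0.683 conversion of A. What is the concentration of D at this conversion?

C_A = C_{A0}(1−X) = 1.300 mol/L.
Along a PFR/batch, dC_U/dC_A = −r_U/(r_D+r_U) = −k₂/(k₂+k₁·C_A).
Integrating from C_{A0} to C_A: C_U = (0.0641/0.227)·ln[(0.0641+0.227·4.10)/(0.0641+0.227·1.30)] = 0.2824·ln(0.9948/0.3591) = 0.2877 mol/L.
Then C_D = (C_{A0}−C_A) − C_U = 2.800 − 0.2877 = 2.513 mol/L.

2.51 mol/L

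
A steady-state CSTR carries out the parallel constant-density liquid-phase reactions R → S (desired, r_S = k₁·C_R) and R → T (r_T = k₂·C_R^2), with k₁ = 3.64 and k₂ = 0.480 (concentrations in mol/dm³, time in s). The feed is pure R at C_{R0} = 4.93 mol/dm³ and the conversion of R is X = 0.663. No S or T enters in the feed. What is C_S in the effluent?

2.68 mol/dm³

Exit C_R = C_{R0}(1−X) = 4.93×0.337 = 1.661 mol/dm³.
A CSTR operates uniformly at the exit composition, giving r_S = 6.048 and r_T = 1.325 (each k·C_R^n at C_R = 1.661).
Fraction of consumed R going to S: r_S/(r_S+r_T) = 0.8203.
C_S = 0.8203·C_{R0}·X = 0.8203×4.93×0.663 = 2.68 mol/dm³.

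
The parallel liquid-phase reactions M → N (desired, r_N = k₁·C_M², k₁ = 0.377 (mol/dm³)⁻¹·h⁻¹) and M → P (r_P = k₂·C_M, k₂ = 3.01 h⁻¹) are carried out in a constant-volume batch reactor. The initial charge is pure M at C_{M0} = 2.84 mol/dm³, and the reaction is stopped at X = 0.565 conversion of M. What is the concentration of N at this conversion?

C_M = C_{M0}(1−X) = 1.235 mol/dm³.
Along a PFR/batch, dC_P/dC_M = −r_P/(r_N+r_P) = −k₂/(k₂+k₁·C_M).
Integrating from C_{M0} to C_M: C_P = (3.01/0.377)·ln[(3.01+0.377·2.84)/(3.01+0.377·1.24)] = 7.984·ln(4.081/3.476) = 1.281 mol/dm³.
Then C_N = (C_{M0}−C_M) − C_P = 1.605 − 1.281 = 0.3235 mol/dm³.

0.324 mol/dm³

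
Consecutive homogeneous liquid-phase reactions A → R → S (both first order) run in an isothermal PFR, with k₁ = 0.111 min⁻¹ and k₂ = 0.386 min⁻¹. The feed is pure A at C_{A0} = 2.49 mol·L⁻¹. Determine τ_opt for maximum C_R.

Setting dC_R/dτ = 0 gives τ_opt = ln(k₂/k₁)/(k₂−k₁).
= ln(0.386/0.111)/(0.386−0.111) = ln(3.477)/0.2750 = 1.246/0.2750 = 4.53 min.

4.53 min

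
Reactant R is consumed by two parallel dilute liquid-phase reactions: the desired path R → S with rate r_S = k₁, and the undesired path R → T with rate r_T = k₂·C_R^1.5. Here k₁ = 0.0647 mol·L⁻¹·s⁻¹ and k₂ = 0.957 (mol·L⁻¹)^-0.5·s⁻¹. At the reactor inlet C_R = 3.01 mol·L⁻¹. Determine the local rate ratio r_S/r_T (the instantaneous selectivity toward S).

0.0129

S_{S/T} = r_S/r_T = (k₁)/(k₂·C_R^1.5) = (k₁/k₂)·C_R^-1.5.
= (0.0647) / (0.957×3.010^1.5) = 0.06470/4.998 = 0.0129.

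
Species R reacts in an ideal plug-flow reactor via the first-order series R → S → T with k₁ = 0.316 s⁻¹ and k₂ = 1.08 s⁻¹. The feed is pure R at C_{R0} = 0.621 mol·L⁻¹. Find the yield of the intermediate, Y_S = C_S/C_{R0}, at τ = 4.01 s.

Solving the coupled first-order balances gives C_S(τ) = [k₁/(k₂−k₁)]·C_{R0}·(e^(−k₁τ) − e^(−k₂τ)).
e^(−k₁τ) = e^(−0.316×4.01) = e^(−1.267) = 0.2816; e^(−k₂τ) = e^(−4.331) = 0.01316.
C_S = 0.316×0.621/(1.08−0.316) × (0.2816−0.01316) = 0.2569×0.2685 = 0.06896 mol·L⁻¹.
Y_S = C_S/C_{R0} = 0.06896/0.621 = 0.111.

0.111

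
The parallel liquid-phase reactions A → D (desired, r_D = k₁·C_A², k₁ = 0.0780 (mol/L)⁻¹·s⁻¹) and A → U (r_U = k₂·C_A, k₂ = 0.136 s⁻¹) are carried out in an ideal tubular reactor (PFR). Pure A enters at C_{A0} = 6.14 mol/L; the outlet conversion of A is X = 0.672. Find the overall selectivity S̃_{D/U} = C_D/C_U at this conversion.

C_A = C_{A0}(1−X) = 2.014 mol/L.
Along a PFR/batch, dC_U/dC_A = −r_U/(r_D+r_U) = −k₂/(k₂+k₁·C_A).
Integrating from C_{A0} to C_A: C_U = (0.136/0.0780)·ln[(0.136+0.0780·6.14)/(0.136+0.0780·2.01)] = 1.744·ln(0.6149/0.2931) = 1.292 mol/L.
Then C_D = (C_{A0}−C_A) − C_U = 4.126 − 1.292 = 2.834 mol/L.
S̃_{D/U} = C_D/C_U = 2.834/1.292 = 2.19.

2.19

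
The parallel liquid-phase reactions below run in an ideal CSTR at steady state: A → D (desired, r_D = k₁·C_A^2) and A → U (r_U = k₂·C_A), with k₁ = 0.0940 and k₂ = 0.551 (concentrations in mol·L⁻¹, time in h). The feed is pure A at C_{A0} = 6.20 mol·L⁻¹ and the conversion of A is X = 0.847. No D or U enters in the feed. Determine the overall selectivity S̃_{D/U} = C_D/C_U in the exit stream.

Exit C_A = C_{A0}(1−X) = 6.20×0.153 = 0.9486 mol·L⁻¹.
In a CSTR the entire volume is at exit conditions, so r_D = 0.0940×0.9486^2 = 0.08459 and r_U = 0.551×0.9486 = 0.5227.
Overall selectivity = C_D/C_U = r_Dτ/(r_Uτ) = r_D/r_U = 0.162.

0.162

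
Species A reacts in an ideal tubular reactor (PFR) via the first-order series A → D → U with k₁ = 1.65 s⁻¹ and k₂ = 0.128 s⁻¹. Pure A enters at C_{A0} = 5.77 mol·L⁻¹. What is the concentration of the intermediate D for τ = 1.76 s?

4.65 mol·L⁻¹

Solving the coupled first-order balances gives C_D(τ) = [k₁/(k₂−k₁)]·C_{A0}·(e^(−k₁τ) − e^(−k₂τ)).
e^(−k₁τ) = e^(−1.65×1.76) = e^(−2.904) = 0.05480; e^(−k₂τ) = e^(−0.2253) = 0.7983.
C_D = 1.65×5.77/(0.128−1.65) × (0.05480−0.7983) = (-6.255)×(-0.7435) = 4.651 mol·L⁻¹.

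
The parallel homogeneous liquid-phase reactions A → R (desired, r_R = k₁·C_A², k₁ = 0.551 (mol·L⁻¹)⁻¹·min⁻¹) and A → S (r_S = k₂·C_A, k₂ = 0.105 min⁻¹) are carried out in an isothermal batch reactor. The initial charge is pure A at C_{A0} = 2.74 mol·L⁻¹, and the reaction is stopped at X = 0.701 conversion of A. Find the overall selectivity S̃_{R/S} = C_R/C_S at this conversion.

C_A = C_{A0}(1−X) = 0.8193 mol·L⁻¹.
Along a PFR/batch, dC_S/dC_A = −r_S/(r_R+r_S) = −k₂/(k₂+k₁·C_A).
Integrating from C_{A0} to C_A: C_S = (0.105/0.551)·ln[(0.105+0.551·2.74)/(0.105+0.551·0.819)] = 0.1906·ln(1.615/0.5564) = 0.2030 mol·L⁻¹.
Then C_R = (C_{A0}−C_A) − C_S = 1.921 − 0.2030 = 1.718 mol·L⁻¹.
S̃_{R/S} = C_R/C_S = 1.718/0.2030 = 8.46.

8.46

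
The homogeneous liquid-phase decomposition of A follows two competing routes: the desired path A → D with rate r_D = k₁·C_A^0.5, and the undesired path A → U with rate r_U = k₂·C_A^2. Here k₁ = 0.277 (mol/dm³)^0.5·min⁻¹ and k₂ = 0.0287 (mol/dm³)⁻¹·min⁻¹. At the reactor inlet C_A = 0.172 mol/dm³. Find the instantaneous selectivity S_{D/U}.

S_{D/U} = r_D/r_U = (k₁·C_A^0.5)/(k₂·C_A^2) = (k₁/k₂)·C_A^-1.5.
= (0.277×0.1720^0.5) / (0.0287×0.1720^2) = 0.1149/8.491×10^-4 = 135.

135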